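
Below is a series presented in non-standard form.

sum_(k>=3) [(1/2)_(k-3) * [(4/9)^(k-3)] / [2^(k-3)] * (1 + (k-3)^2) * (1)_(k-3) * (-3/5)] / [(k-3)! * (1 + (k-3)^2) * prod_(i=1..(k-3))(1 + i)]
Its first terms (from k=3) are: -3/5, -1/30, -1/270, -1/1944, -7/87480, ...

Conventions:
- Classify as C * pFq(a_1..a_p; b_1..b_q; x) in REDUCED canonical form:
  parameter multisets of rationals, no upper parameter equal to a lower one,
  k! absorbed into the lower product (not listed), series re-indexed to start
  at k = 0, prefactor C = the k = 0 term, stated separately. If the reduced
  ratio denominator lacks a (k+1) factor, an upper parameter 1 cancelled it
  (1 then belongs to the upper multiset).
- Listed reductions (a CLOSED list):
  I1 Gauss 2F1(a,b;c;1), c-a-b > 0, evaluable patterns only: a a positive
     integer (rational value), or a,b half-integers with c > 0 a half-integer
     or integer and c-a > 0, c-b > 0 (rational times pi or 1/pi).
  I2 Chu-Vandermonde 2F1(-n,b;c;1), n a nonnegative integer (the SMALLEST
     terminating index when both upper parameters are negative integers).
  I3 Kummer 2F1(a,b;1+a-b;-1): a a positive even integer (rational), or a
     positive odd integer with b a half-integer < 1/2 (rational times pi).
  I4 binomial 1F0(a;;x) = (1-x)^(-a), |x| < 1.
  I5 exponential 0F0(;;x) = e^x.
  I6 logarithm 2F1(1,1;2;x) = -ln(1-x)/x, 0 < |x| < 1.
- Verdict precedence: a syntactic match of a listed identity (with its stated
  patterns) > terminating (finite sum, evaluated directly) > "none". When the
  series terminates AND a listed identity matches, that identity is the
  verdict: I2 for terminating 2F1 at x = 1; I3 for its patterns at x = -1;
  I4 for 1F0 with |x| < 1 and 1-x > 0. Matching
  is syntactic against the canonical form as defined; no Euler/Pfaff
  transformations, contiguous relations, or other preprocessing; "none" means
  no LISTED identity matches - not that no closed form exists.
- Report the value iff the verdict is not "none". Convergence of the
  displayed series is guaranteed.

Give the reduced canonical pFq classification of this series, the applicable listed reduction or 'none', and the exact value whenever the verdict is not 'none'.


Structural cue: t_0 = -3/5 here, and striking the common factor k^2 + 1 reduces the term (C = -3/5, x = 2/9).
Consecutive-term ratio: r(k) = (2/9) * (k+1/2) (k+1) / [(k+2) (k+1)] ; factor over Q: parameters, x = (2/9), and C = -3/5.

With C = -3/5: the canonical form is 2F1(1/2, 1; 2; 2/9). Verdict: none (x = 2/9): each listed identity misses the multisets {1/2, 1} ; {2}.


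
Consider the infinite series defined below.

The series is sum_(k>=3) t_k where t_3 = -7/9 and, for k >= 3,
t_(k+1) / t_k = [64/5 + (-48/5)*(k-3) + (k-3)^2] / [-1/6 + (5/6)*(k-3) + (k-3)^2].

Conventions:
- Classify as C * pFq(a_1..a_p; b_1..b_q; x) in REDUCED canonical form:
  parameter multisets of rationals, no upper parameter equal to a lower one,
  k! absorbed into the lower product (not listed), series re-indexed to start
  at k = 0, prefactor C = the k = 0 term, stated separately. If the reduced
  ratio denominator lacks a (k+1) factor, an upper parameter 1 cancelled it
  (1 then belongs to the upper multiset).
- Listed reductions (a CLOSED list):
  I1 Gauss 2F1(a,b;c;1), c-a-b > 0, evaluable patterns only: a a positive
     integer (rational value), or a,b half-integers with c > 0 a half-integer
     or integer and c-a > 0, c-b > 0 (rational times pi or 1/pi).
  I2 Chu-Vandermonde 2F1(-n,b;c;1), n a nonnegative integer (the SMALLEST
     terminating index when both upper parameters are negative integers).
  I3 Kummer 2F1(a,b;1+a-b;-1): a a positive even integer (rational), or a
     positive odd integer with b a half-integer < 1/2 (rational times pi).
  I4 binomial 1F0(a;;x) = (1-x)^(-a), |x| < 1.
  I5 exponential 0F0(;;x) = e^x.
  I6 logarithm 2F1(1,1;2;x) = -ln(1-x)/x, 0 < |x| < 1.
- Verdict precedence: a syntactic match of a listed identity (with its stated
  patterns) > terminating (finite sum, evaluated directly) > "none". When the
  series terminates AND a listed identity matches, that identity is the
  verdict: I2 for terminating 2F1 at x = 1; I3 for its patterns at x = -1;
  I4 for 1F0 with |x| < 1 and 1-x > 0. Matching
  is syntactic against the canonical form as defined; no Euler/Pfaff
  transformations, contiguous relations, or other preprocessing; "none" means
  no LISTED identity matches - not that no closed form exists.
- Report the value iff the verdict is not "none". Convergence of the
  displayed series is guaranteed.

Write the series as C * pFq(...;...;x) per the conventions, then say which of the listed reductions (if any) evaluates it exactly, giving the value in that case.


This is -7/9 * 2F1(-8, -8/5; -1/6; 1) in reduced canonical form. Verdict: Vandermonde's identity (I2) matches (terminating 2F1 at x = 1 with n = 8, b = -8/5, c = -1/6). Sum: 301668495829477/1776533203125.

First insight: t_0 = -7/9 here, and roots of the ratio polynomials (C = -7/9) are the negated parameters.
Adjacent-term ratio: r(k) = 1 * (k-8) (k-8/5) / [(k-1/6) (k+1)] - poly over poly, x = 1 from leading terms; C = -7/9 at k = 0.


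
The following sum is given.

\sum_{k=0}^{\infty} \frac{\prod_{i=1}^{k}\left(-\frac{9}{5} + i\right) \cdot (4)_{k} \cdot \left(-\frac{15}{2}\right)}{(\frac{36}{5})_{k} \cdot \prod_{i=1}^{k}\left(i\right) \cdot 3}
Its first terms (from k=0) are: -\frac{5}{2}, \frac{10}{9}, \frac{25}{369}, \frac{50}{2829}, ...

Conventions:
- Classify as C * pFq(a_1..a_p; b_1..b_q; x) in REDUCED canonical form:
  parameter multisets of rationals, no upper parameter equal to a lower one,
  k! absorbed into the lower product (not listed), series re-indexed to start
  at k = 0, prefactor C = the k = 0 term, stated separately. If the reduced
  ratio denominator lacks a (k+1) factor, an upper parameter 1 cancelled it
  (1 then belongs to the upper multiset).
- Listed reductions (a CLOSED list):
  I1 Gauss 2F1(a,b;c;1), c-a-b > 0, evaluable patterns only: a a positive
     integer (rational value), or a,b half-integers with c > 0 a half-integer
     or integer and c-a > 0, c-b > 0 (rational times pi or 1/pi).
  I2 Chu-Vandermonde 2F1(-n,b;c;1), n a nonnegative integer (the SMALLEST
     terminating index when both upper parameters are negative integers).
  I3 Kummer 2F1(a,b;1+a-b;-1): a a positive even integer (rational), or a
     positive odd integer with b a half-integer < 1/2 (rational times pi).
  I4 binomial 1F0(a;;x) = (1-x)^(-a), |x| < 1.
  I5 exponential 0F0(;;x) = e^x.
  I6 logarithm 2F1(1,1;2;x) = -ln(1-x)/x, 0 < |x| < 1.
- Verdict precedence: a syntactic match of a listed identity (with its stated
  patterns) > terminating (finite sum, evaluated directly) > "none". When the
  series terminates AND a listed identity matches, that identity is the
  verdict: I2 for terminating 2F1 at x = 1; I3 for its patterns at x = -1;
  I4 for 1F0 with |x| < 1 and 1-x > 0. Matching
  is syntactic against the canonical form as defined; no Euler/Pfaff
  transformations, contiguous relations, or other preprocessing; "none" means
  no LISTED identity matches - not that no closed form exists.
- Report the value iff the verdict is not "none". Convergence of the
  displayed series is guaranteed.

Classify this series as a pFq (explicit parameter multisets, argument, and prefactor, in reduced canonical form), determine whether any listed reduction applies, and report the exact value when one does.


Key observation: from the first term -\frac{5}{2}: the running product (C = -5/2) telescopes to a rising factorial.
Term ratio: r(k) = 1 * (k-\frac{4}{5}) (k+4) / [(k+\frac{36}{5}) (k+1)] - rational in k, leading ratio 1; with t_0 = -\frac{5}{2}, classification follows.

This is -\frac{5}{2} * 2F1(-\frac{4}{5}, 4; \frac{36}{5}; 1) in reduced canonical form. Verdict: Gauss (I1, integer-parameter pattern) fires (x = 1: the Gamma ratio telescopes since c-a-b = 4 > 0 and a = 4 in Z>0). Exact value: -\frac{806}{625}.


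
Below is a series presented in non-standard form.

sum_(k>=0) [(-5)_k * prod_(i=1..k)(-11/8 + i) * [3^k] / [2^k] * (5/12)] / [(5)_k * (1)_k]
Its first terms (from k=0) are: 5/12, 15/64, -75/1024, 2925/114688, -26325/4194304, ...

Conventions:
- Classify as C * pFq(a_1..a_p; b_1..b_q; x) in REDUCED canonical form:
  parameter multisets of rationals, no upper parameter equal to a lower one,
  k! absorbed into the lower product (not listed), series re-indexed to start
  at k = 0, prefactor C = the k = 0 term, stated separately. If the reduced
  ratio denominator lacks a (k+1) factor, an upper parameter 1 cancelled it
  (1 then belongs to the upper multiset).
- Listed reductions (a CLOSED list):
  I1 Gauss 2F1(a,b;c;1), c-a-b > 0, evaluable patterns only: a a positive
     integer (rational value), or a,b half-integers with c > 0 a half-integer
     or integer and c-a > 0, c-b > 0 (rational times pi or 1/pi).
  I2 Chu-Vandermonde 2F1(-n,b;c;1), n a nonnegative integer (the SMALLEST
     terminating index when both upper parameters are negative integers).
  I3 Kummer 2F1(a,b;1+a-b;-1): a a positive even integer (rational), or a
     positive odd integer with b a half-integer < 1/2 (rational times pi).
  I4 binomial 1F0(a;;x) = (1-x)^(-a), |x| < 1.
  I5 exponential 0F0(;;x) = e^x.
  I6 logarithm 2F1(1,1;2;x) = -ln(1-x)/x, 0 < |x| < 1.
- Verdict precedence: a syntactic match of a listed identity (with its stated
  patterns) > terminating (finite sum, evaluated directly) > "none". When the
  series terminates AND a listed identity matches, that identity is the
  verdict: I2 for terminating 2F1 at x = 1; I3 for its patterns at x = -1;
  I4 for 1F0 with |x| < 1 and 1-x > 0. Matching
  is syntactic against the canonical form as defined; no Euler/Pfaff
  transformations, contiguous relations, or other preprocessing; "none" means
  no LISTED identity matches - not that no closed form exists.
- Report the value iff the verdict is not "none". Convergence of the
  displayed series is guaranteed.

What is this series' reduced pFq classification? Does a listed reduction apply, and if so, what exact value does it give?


With C = 5/12: the canonical form is 2F1(-5, -3/8; 5; 3/2). Verdict: terminating - upper -5 stops the sum at k = 5; the 6 terms are added exactly. Hence: 842450795/1409286144.

The tell: from the first term 5/12: the two geometric factors (prefactor 5/12) combine into one argument.
Ratio: r(k) = (3/2) * (k-5) (k-3/8) / [(k+5) (k+1)] - rational in k, leading ratio (3/2); with t_0 = 5/12, classification follows.


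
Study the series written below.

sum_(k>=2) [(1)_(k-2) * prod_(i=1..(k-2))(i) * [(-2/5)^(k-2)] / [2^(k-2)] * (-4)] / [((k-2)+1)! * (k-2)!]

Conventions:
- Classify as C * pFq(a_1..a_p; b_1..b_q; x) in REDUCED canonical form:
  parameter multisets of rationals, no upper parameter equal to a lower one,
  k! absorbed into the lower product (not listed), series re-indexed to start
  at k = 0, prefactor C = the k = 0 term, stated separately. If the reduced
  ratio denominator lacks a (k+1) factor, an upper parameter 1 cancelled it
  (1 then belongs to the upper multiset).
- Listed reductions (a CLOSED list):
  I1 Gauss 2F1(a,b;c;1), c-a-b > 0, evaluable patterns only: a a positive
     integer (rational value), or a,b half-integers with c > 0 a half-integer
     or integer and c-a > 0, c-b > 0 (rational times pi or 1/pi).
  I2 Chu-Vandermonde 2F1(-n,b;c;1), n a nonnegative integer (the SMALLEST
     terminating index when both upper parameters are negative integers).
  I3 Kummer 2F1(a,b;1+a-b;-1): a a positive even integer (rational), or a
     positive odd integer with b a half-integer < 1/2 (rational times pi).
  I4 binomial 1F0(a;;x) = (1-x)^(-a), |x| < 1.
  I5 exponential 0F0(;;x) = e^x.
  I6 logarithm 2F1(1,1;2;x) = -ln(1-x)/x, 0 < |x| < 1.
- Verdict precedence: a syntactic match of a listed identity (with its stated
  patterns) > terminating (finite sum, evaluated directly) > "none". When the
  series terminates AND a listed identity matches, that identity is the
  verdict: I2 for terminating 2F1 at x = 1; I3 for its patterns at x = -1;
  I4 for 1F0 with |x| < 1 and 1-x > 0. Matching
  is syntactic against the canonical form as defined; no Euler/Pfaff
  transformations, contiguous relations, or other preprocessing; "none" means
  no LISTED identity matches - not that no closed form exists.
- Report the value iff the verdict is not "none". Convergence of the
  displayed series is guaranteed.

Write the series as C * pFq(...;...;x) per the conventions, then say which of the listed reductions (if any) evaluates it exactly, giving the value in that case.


Structural cue: from the first term -4: the denominator's factorial ratio (C = -4, x = -1/5) is a lower Pochhammer.
Consecutive-term ratio: r(k) = (-1/5) * (k+1) (k+1) / [(k+2) (k+1)] - rational in k. x = (-1/5); t_0 = -4; negate the roots.

With C = -4: the canonical form is 2F1(1, 1; 2; -1/5). Verdict: logarithm (I6) matches (the logarithm: parameters (1,1;2), x = -1/5). Sum: (-20) * ln(6/5).


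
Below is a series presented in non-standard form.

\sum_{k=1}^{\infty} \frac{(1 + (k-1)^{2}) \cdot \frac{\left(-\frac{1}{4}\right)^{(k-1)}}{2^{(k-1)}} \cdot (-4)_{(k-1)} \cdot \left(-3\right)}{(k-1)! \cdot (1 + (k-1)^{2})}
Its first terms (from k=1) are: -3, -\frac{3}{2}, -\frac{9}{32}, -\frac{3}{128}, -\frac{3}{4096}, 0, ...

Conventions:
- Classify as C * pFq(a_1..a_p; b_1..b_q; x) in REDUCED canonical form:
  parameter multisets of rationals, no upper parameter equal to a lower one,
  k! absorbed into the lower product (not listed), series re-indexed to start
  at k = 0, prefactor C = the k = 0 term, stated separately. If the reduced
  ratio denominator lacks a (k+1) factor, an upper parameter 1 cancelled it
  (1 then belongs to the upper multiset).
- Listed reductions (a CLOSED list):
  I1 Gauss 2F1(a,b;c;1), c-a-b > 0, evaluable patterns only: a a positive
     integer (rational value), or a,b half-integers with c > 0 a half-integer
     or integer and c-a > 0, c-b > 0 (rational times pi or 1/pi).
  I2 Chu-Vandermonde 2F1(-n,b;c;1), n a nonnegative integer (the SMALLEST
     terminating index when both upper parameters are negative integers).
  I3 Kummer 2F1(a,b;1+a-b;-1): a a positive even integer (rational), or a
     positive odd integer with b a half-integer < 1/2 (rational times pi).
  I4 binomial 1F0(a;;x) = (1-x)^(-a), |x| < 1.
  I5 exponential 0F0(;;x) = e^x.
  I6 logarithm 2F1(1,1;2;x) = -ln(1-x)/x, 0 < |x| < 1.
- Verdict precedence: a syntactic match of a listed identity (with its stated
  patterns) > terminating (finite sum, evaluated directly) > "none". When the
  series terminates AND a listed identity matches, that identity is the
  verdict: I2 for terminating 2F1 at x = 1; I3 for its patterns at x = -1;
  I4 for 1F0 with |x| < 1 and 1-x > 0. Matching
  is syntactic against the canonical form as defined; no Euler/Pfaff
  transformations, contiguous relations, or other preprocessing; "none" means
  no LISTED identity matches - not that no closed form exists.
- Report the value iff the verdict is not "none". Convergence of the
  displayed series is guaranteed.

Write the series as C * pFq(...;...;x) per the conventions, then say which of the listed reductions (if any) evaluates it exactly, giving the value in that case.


With C = -3: the canonical form is 1F0(-4; -; -\frac{1}{8}). Verdict: this is the binomial series (I4) (the 1F0 binomial series: exponent 4, x = -\frac{1}{8}). Value: -\frac{19683}{4096}.

Key step: t_0 = -3 here, and striking the common factor k^2 + 1 reduces the term (C = -3, x = -1/8).
Ratio: r(k) = -\frac{1}{8} * (k-4) / [(k+1)] - rational in k, leading ratio -\frac{1}{8}; with t_0 = -3, classification follows.


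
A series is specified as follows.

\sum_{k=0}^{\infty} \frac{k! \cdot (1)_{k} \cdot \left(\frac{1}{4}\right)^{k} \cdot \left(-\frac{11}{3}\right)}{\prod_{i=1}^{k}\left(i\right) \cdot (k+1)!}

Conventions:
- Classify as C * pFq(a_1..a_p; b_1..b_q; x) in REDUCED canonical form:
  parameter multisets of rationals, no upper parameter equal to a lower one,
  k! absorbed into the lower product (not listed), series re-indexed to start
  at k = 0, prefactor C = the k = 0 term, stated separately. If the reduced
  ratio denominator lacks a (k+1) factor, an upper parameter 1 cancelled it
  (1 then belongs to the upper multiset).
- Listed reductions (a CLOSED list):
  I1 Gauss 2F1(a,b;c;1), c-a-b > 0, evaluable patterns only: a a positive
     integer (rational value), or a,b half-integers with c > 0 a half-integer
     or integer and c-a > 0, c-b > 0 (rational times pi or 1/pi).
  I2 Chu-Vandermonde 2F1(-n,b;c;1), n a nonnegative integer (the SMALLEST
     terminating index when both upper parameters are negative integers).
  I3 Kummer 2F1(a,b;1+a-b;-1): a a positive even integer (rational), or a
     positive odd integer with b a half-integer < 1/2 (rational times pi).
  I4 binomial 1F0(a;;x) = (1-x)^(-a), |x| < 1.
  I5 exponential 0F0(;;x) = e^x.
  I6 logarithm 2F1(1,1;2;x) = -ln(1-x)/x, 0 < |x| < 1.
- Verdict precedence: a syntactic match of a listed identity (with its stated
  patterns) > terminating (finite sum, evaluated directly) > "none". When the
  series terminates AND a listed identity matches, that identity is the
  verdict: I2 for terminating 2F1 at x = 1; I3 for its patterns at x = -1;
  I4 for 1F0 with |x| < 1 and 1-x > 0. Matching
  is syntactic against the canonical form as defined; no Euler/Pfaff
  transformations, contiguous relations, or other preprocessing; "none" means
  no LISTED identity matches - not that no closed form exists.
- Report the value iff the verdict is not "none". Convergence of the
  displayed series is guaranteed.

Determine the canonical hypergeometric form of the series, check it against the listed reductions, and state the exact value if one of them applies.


At argument \frac{1}{4}: a 2F1 with upper {1, 1}, lower {2}, scaled by C = -\frac{11}{3}. Verdict: this is the logarithmic series (I6) (the logarithm: parameters (1,1;2), x = \frac{1}{4}). Exact value: \frac{44}{3} \cdot \ln\left(\frac{3}{4}\right).

Structural cue: t_0 = -\frac{11}{3} here, and the denominator's factorial ratio (C = -11/3, x = 1/4) is a lower Pochhammer.
Step ratio: r(k) = \frac{1}{4} * (k+1) (k+1) / [(k+2) (k+1)] ; factor over Q: parameters, x = \frac{1}{4}, and C = -\frac{11}{3}.


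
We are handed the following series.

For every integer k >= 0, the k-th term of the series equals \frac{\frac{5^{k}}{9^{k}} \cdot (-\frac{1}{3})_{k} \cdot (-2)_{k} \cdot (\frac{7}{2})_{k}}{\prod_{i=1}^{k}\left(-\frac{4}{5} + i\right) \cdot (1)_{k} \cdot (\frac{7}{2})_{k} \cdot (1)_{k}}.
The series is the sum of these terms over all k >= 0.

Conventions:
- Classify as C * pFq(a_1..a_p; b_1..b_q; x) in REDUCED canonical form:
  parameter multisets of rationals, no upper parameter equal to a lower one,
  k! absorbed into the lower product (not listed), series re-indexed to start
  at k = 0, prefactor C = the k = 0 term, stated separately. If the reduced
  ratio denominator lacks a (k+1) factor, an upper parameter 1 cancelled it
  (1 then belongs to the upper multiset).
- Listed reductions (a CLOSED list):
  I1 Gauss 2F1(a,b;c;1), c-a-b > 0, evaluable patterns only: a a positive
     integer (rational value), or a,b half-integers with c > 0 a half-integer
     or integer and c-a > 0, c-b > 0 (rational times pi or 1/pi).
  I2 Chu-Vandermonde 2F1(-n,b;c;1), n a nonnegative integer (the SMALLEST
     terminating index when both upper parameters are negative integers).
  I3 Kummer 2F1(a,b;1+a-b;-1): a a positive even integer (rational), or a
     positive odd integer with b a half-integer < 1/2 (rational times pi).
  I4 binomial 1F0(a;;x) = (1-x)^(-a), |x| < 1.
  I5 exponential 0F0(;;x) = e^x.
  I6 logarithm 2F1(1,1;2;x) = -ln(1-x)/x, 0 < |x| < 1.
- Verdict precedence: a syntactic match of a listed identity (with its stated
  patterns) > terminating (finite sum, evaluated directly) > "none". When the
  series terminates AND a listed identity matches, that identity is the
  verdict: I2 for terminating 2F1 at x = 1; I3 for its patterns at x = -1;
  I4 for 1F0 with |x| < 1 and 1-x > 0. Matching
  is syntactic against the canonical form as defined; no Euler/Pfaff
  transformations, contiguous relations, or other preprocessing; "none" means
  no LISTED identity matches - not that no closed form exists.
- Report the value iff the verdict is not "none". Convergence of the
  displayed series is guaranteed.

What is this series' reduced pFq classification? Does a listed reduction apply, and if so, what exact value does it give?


First insight: t_0 = 1 here, and (1)_k (C = 1) is k! itself.
Consecutive-term ratio: r(k) = \frac{5}{9} * (k-2) (k-\frac{1}{3}) / [(k+\frac{1}{5}) (k+1) (k+1)] - rational in k. x = \frac{5}{9}; t_0 = 1; negate the roots.

Prefactor 1, argument \frac{5}{9}: 2F2 with upper {-2, -\frac{1}{3}} over lower {\frac{1}{5}, 1}. Verdict: terminating - upper parameter -2 makes this a finite sum (last index 2), evaluated exactly. Exact value: \frac{11849}{4374}.


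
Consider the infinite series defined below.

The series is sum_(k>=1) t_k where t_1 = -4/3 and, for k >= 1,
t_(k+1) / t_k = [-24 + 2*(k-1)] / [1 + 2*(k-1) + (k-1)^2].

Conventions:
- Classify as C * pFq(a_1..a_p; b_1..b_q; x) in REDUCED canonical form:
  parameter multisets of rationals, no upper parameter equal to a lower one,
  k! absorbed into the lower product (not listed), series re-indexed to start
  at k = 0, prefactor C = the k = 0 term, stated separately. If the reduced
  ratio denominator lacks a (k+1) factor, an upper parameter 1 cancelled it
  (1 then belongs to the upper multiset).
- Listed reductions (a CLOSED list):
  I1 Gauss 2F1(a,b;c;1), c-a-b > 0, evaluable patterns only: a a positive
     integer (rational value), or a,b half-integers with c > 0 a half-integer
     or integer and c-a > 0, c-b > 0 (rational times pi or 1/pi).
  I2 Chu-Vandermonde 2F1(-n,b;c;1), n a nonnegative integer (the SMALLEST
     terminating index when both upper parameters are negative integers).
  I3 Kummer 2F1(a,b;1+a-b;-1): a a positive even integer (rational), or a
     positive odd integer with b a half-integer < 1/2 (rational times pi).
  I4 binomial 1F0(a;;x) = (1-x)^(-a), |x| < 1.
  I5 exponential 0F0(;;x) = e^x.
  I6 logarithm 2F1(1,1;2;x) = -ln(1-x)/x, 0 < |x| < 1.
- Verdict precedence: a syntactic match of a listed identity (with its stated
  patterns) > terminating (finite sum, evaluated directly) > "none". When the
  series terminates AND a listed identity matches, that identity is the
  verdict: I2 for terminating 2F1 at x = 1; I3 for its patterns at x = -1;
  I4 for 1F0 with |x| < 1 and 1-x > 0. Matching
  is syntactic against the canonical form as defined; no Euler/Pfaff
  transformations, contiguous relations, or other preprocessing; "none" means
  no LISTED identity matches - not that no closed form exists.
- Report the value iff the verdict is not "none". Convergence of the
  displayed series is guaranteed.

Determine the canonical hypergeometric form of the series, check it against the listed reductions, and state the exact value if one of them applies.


This is -4/3 * 1F1(-12; 1; 2) in reduced canonical form. Verdict: terminating - upper parameter -12 makes this a finite sum (last index 12), evaluated exactly. Exact value: 1242068/1403325.

First insight: from the first term -4/3: the expanded ratio factors over Q; C = -4/3, x = 2, roots give parameters.
Term ratio: r(k) = 2 * (k-12) / [(k+1) (k+1)] - rational; roots negated = parameters, x = 2, C = -4/3.


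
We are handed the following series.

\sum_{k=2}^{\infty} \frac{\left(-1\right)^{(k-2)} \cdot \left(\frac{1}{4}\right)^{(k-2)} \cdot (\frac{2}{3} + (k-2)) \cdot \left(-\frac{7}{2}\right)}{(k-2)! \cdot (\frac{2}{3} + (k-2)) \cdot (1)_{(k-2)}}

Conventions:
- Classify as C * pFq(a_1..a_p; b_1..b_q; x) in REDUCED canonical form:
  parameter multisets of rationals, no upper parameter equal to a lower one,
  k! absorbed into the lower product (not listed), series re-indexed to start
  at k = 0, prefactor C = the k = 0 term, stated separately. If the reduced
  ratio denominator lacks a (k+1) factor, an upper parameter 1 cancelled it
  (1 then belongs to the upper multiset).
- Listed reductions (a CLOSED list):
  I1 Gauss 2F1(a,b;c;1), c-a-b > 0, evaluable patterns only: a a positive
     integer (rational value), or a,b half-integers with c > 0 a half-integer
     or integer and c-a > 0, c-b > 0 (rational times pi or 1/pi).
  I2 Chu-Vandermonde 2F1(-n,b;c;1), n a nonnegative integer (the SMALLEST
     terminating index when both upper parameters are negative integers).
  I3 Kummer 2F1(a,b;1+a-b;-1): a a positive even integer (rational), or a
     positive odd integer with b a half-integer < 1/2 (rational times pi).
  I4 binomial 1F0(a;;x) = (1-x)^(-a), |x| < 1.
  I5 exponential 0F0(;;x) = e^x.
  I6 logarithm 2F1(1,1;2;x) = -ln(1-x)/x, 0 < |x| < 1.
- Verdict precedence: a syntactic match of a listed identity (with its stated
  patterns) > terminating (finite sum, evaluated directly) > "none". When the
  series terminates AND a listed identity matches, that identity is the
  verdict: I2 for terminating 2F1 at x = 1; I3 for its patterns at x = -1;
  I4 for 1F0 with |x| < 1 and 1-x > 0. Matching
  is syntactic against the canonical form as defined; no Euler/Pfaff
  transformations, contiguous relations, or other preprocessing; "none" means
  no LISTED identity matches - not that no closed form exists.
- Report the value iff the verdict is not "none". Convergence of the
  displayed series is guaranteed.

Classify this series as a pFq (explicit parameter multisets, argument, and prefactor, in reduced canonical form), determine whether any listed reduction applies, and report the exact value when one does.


The series (x = -\frac{1}{4}) is 0F1: upper {-}, lower {1}, prefactor -\frac{7}{2}. Verdict: no listed reduction: x = -\frac{1}{4} and upper {-} fail every I1-I6 pattern.

First insight: with t_0 = -\frac{7}{2}, the (-1)^k factor (C = -7/2, x = -1/4) folds into the argument's sign.
Step ratio: r(k) = -\frac{1}{4} * 1 / [(k+1) (k+1)] - rational in k, leading ratio -\frac{1}{4}; with t_0 = -\frac{7}{2}, classification follows.


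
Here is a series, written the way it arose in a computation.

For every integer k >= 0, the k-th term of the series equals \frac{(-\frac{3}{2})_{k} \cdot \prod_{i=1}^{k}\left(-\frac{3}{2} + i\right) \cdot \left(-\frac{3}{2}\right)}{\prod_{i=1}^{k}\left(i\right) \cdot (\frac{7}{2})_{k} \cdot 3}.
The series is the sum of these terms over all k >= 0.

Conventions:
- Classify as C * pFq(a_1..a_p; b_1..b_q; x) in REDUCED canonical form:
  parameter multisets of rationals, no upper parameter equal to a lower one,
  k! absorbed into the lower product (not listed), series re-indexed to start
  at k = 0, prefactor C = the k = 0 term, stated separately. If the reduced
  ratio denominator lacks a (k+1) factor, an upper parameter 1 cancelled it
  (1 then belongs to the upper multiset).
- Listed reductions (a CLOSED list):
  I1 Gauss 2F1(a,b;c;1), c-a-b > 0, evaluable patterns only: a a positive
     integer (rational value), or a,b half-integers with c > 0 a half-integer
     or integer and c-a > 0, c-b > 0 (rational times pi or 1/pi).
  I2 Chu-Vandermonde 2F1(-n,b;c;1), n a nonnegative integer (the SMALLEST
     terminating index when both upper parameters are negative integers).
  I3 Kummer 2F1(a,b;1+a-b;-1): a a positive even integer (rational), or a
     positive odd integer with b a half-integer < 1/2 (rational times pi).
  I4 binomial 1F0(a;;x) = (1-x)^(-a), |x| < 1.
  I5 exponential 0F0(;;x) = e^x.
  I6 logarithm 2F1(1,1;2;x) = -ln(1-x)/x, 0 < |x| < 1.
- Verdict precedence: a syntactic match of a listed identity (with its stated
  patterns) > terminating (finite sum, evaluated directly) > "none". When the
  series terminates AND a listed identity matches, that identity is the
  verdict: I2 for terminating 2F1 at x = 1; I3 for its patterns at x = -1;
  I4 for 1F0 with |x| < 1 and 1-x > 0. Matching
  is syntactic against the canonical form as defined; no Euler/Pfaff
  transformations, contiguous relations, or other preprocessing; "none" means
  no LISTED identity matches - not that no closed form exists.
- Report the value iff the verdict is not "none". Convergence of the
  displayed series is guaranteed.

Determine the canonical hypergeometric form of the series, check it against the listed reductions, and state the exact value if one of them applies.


Key step: with t_0 = -\frac{1}{2}, the running product (prefactor -1/2) telescopes to a rising factorial.
Term ratio: r(k) = 1 * (k-\frac{3}{2}) (k-\frac{1}{2}) / [(k+\frac{7}{2}) (k+1)] - poly over poly, x = 1 from leading terms; C = -\frac{1}{2} at k = 0.

Canonical form: C = -\frac{1}{2} times 2F1 with upper {-\frac{3}{2}, -\frac{1}{2}}, lower {\frac{7}{2}}, x = 1. Verdict at x = 1: the half-integer Gauss pattern (I1) matches (x = 1; upper {-\frac{3}{2}, -\frac{1}{2}} half-integers, c = \frac{7}{2} in the evaluable pattern). Hence: \left(-\frac{1575}{8192}\right) \cdot \pi.


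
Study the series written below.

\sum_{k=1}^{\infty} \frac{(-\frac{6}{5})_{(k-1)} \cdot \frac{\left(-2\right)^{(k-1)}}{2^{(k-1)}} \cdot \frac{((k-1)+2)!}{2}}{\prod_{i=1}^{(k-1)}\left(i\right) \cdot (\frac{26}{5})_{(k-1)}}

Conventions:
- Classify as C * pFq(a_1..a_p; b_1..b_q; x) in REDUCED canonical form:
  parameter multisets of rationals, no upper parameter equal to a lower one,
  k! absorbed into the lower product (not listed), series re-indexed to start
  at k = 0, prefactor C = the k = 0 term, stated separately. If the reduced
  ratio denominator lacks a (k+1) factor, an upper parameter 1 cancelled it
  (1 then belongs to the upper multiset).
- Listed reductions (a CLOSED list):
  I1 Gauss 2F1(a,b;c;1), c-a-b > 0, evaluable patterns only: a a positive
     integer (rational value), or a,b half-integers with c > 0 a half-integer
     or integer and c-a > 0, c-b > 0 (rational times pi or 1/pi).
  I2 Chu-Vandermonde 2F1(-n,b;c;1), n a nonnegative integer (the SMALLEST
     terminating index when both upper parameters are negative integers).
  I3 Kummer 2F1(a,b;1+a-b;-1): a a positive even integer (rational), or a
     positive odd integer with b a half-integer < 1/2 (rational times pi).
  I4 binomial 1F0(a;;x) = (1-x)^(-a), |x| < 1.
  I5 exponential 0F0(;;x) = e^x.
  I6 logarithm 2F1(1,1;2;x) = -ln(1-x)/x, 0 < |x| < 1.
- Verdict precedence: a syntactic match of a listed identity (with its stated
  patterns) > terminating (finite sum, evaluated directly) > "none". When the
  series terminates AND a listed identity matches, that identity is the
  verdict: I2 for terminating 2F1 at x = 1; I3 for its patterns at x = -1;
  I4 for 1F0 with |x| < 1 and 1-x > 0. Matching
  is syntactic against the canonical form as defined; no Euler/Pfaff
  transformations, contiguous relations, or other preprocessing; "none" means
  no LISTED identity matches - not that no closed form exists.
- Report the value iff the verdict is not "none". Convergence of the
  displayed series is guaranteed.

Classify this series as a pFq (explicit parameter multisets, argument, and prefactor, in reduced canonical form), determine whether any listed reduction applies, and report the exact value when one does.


Classification (C = 1): 2F1 with upper {-\frac{6}{5}, 3}, lower {\frac{26}{5}}, argument x = -1. Verdict: none. No listed pattern accepts 2F1(-\frac{6}{5}, 3; \frac{26}{5}; -1).

Structural cue: t_0 being 1, the product of the first k integers (C = 1) is k!.
Step ratio: r(k) = -1 * (k-\frac{6}{5}) (k+3) / [(k+\frac{26}{5}) (k+1)] - rational; roots negated = parameters, x = -1, C = 1.


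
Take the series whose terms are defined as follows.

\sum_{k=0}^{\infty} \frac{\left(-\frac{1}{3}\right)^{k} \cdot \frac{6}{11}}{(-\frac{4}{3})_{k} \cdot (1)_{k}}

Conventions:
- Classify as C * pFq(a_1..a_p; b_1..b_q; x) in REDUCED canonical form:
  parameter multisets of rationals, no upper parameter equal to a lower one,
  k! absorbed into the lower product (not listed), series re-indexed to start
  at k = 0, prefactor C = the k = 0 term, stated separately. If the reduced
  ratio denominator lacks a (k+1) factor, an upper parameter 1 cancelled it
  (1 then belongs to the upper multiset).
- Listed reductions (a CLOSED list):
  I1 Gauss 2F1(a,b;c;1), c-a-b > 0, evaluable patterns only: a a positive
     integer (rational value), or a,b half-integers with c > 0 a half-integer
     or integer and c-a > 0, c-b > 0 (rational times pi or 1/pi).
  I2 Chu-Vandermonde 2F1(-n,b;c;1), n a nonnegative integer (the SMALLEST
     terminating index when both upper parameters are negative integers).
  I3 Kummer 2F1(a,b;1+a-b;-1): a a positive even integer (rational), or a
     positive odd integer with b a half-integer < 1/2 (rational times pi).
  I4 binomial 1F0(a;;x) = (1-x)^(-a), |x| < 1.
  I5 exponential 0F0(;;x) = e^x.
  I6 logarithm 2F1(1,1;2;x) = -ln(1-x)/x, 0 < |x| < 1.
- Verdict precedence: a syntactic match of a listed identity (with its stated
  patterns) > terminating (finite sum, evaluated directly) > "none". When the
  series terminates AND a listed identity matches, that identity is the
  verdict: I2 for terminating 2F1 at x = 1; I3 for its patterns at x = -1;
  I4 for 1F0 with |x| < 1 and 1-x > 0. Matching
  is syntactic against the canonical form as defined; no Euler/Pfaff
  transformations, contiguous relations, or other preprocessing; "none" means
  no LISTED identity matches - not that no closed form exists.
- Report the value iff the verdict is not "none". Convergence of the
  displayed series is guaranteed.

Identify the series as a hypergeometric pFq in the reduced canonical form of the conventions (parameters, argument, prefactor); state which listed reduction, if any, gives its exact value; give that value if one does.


At argument -\frac{1}{3}: a 0F1 with upper {-}, lower {-\frac{4}{3}}, scaled by C = \frac{6}{11}. Verdict: none - at argument -\frac{1}{3} the multisets {-} ; {-\frac{4}{3}} match no listed identity.

Structural cue: from the first term \frac{6}{11}: (1)_k (C = 6/11, x = -1/3) is k! itself.
Consecutive-term ratio: r(k) = -\frac{1}{3} * 1 / [(k-\frac{4}{3}) (k+1)] - rational in k, leading ratio -\frac{1}{3}; with t_0 = \frac{6}{11}, classification follows.


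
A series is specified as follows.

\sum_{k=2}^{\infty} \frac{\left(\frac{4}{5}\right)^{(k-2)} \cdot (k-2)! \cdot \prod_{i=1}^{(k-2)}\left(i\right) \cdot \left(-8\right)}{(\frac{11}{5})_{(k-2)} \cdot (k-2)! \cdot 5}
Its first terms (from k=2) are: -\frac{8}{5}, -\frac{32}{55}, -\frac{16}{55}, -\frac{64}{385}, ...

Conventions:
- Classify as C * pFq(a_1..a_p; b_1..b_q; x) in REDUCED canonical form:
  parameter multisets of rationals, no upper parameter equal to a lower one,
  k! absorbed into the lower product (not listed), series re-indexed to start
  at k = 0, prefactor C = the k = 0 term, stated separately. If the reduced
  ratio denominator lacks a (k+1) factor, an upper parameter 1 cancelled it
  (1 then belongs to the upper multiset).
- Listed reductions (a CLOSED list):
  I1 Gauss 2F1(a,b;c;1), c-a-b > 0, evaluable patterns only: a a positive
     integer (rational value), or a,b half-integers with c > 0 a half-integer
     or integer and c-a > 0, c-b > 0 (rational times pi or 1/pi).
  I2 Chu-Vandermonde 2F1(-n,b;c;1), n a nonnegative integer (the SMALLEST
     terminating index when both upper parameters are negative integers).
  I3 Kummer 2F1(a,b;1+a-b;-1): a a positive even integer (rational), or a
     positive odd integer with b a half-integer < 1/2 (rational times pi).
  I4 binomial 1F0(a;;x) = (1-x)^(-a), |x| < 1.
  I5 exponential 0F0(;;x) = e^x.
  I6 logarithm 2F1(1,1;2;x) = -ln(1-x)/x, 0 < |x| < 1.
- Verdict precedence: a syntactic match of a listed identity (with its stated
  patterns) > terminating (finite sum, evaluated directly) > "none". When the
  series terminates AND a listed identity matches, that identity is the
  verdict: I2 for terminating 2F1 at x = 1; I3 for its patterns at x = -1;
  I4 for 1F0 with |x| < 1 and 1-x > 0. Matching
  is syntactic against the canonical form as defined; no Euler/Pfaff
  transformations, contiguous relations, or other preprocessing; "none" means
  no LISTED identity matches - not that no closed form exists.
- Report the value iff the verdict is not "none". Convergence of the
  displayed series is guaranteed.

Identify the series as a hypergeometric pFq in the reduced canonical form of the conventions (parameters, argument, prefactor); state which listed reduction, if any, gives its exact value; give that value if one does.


Key observation: t_0 being -\frac{8}{5}, the constant factors (C = -8/5, x = 4/5) combine into one prefactor.
Consecutive-term ratio: r(k) = \frac{4}{5} * (k+1) (k+1) / [(k+\frac{11}{5}) (k+1)] - rational; roots negated = parameters, x = \frac{4}{5}, C = -\frac{8}{5}.

This is -\frac{8}{5} * 2F1(1, 1; \frac{11}{5}; \frac{4}{5}) in reduced canonical form. Verdict: none. Every listed pattern misses the 2F1 form at \frac{4}{5}, upper {1, 1}.


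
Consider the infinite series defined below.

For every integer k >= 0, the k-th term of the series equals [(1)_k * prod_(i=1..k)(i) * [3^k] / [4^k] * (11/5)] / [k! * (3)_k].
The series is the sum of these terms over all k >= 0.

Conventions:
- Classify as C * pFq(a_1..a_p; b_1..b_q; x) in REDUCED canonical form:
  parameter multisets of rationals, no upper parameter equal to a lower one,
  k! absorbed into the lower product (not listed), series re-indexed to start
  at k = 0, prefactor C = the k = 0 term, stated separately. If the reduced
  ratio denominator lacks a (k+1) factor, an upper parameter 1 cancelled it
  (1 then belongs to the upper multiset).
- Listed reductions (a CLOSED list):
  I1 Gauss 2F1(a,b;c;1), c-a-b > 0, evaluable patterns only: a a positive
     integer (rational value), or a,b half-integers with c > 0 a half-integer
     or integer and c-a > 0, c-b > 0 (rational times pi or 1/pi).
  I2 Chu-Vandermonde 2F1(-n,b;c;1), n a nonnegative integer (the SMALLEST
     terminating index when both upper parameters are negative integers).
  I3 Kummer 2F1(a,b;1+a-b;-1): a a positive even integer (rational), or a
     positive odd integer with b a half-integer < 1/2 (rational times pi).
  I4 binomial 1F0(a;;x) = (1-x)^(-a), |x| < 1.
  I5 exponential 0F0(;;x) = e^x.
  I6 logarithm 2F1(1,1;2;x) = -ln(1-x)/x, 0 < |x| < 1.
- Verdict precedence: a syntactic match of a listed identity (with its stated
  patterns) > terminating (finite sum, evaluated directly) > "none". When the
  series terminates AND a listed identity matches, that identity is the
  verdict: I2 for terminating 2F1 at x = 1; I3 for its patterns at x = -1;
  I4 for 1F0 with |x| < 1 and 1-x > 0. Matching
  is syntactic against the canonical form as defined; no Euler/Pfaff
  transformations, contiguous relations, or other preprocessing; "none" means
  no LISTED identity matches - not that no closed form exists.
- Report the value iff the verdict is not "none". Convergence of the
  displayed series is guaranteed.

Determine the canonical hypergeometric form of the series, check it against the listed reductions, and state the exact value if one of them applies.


x = 3/4 here; the reduced form reads 2F1, upper {1, 1}, lower {3}, C = 11/5. Verdict: none - this 2F1 at x = 3/4 matches no listed pattern, and upper {1, 1} holds no stopper.

First insight: x = (3/4) and the two geometric factors (C = 11/5, x = 3/4) combine into one argument.
Step ratio: r(k) = (3/4) * (k+1) (k+1) / [(k+3) (k+1)] - poly over poly, x = (3/4) from leading terms; C = 11/5 at k = 0.


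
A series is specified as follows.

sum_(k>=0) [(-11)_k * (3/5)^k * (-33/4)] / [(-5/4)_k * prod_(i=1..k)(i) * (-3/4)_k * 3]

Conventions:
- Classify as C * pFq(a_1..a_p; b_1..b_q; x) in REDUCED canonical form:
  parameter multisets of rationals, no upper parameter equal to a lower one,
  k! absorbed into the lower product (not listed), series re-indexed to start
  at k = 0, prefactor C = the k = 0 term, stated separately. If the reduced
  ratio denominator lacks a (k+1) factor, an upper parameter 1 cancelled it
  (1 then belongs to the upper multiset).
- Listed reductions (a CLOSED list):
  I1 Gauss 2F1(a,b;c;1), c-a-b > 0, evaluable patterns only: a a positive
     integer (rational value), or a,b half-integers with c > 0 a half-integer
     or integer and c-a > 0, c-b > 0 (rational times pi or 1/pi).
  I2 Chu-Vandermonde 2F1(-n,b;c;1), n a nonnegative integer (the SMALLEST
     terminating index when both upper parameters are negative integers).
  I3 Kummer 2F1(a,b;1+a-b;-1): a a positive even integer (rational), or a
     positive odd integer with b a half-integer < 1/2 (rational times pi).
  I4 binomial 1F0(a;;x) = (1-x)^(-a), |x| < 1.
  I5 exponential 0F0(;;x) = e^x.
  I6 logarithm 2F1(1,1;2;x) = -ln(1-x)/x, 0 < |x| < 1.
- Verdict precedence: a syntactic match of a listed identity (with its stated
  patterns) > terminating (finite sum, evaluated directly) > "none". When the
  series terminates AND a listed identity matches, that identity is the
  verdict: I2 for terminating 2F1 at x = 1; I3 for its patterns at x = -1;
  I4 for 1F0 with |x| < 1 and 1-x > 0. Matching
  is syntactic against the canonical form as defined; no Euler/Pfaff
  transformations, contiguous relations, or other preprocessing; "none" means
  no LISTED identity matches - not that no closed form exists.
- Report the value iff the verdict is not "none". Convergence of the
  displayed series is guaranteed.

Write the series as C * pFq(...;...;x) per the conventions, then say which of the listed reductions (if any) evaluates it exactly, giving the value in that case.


Classification (C = -11/4): 1F2 with upper {-11}, lower {-5/4, -3/4}, argument x = 3/5. Verdict: terminating - no listed pattern fits, but -11 in the upper list cuts the series at k = 11; direct evaluation. Sum: -552873549643709469281925251/1608215193179321289062500.

Key observation: x = (3/5) and the constant factors (prefactor -11/4) combine into one prefactor.
Step ratio: r(k) = (3/5) * (k-11) / [(k-5/4) (k-3/4) (k+1)] - rational; roots negated = parameters, x = (3/5), C = -11/4.
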